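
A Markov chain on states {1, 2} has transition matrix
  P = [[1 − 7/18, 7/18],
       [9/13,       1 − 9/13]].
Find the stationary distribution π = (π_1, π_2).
π_1 = 162/253, π_2 = 91/253

Solve πP = π with π_1 + π_2 = 1. From πP = π: π_1 · (1 − 7/18) + π_2 · 9/13 = π_1 ⇒ π_2 · 9/13 = π_1 · 7/18 ⇒ π_2/π_1 = (7/18)/(9/13) = 91/162. Together with π_1 + π_2 = 1:
  π_1 = (9/13)/(7/18 + 9/13) = (9/13)/(253/234) = 162/253,
  π_2 = (7/18)/(7/18 + 9/13) = (7/18)/(253/234) = 91/253.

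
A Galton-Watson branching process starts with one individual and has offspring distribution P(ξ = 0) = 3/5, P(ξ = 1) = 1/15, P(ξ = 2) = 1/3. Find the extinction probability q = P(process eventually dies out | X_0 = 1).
q = 1

Mean offspring μ = 0·3/5 + 1·1/15 + 2·1/3 = 11/15 ≤ 1. For μ ≤ 1 with offspring not concentrated at 1, the Galton-Watson process goes extinct almost surely, so q = 1.
(Algebraic check: The pgf is f(s) = 3/5 + 1/15·s + 1/3·s². The extinction probability q is the smallest fixed point of f in [0, 1]. Setting s = f(s):
  1/3·s² + (1/15 − 1)·s + 3/5 = 0
  1/3·s² − (3/5 + 1/3)·s + 3/5 = 0
which factors as (s − 1)·(1/3·s − 3/5) = 0, giving roots s = 1 and s = (3/5)/(1/3) = 9/5. Since 9/5 ≥ 1, the smallest root in [0, 1] is s = 1.)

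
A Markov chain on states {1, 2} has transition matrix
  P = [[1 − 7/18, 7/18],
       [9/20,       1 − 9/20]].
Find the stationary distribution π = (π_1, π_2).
π_1 = 81/151, π_2 = 70/151

Solve πP = π with π_1 + π_2 = 1. From πP = π: π_1 · (1 − 7/18) + π_2 · 9/20 = π_1 ⇒ π_2 · 9/20 = π_1 · 7/18 ⇒ π_2/π_1 = (7/18)/(9/20) = 70/81. Together with π_1 + π_2 = 1:
  π_1 = (9/20)/(7/18 + 9/20) = (9/20)/(151/180) = 81/151,
  π_2 = (7/18)/(7/18 + 9/20) = (7/18)/(151/180) = 70/151.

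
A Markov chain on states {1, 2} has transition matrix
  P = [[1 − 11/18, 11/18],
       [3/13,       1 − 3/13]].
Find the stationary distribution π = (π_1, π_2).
π_1 = 54/197, π_2 = 143/197

Solve πP = π with π_1 + π_2 = 1. From πP = π: π_1 · (1 − 11/18) + π_2 · 3/13 = π_1 ⇒ π_2 · 3/13 = π_1 · 11/18 ⇒ π_2/π_1 = (11/18)/(3/13) = 143/54. Together with π_1 + π_2 = 1:
  π_1 = (3/13)/(11/18 + 3/13) = (3/13)/(197/234) = 54/197,
  π_2 = (11/18)/(11/18 + 3/13) = (11/18)/(197/234) = 143/197.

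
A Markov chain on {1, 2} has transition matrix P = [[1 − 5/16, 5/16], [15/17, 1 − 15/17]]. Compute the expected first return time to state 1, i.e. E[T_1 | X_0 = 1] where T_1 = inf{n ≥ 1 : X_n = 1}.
E[T_1 | X_0 = 1] = 1/π_1 = 65/48

For an irreducible recurrent Markov chain with stationary distribution π, E[T_i | X_0 = i] = 1/π_i (Kac's formula). Here π_1 = (15/17)/(5/16 + 15/17) = (15/17)/(325/272) = 48/65, so E[T_1 | X_0 = 1] = 1/π_1 = (5/16 + 15/17)/(15/17) = (325/272)/(15/17) = 65/48.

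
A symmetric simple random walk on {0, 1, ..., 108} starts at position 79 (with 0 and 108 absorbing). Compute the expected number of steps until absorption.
E[τ | X_0 = 79] = 2291

Let v_k = E[τ | X_0 = k]. Boundary: v_0 = v_108 = 0. Recurrence: v_k = 1 + (v_{k-1} + v_{k+1})/2 for 1 ≤ k ≤ 107. The particular solution to v_k − (v_{k-1} + v_{k+1})/2 = 1 is v_k = −k^2. Adding homogeneous solution A + B k and matching boundaries gives v_k = k (108 − k). Substituting k = 79: v_79 = 79 · 29 = 2291.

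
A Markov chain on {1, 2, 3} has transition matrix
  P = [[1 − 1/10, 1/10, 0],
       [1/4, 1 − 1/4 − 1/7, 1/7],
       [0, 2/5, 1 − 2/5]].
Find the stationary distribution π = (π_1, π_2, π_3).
π = (35/54, 7/27, 5/54)

This is a birth-death chain on three states, which satisfies detailed balance: π_1 · P_{12} = π_2 · P_{21} and π_2 · P_{23} = π_3 · P_{32}.
From π_1 · 1/10 = π_2 · 1/4: π_2/π_1 = (1/10)/(1/4) = 2/5.
From π_2 · 1/7 = π_3 · 2/5: π_3/π_2 = (1/7)/(2/5) = 5/14.
Take π_1 proportional to 1; then unnormalized π = (1, 2/5, 1/7). Normalize by dividing by the sum 54/35:
  π = (35/54, 7/27, 5/54).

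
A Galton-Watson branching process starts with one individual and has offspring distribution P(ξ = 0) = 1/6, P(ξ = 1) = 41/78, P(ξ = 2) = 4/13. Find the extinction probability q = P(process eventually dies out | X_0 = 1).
q = 13/24

The pgf is f(s) = 1/6 + 41/78·s + 4/13·s². The extinction probability q is the smallest fixed point of f in [0, 1]. Setting s = f(s):
  4/13·s² + (41/78 − 1)·s + 1/6 = 0
  4/13·s² − (1/6 + 4/13)·s + 1/6 = 0
which factors as (s − 1)·(4/13·s − 1/6) = 0, giving roots s = 1 and s = (1/6)/(4/13) = 13/24.
Mean offspring μ = 41/78 + 2·4/13 = 89/78 > 1 (supercritical), so q < 1. The extinction probability is the smaller root: q = (1/6)/(4/13) = 13/24.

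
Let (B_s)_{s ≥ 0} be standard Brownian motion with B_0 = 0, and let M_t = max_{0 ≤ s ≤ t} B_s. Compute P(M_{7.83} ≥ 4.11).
P(M_{7.83} ≥ 4.11) = 2·P(B_{7.83} ≥ 4.11) = 2(1 − Φ(4.11/√7.83)) ≈ 0.1419

By the reflection principle for Brownian motion, P(M_t ≥ a) = 2 · P(B_t ≥ a) for a ≥ 0. Since B_t ~ N(0, t), P(B_t ≥ 4.11) = 1 − Φ(4.11/√t) = 1 − Φ(4.11/√7.83) = 1 − Φ(1.4688). So
  P(M_{7.83} ≥ 4.11) = 2(1 − Φ(1.4688)) ≈ 0.1419.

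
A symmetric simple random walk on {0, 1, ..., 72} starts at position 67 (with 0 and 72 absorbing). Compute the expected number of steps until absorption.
E[τ | X_0 = 67] = 335

Let v_k = E[τ | X_0 = k]. Boundary: v_0 = v_72 = 0. Recurrence: v_k = 1 + (v_{k-1} + v_{k+1})/2 for 1 ≤ k ≤ 71. The particular solution to v_k − (v_{k-1} + v_{k+1})/2 = 1 is v_k = −k^2. Adding homogeneous solution A + B k and matching boundaries gives v_k = k (72 − k). Substituting k = 67: v_67 = 67 · 5 = 335.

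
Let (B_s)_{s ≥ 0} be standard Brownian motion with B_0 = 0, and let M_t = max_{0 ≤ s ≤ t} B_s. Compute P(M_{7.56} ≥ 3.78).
P(M_{7.56} ≥ 3.78) = 2·P(B_{7.56} ≥ 3.78) = 2(1 − Φ(3.78/√7.56)) ≈ 0.1692

By the reflection principle for Brownian motion, P(M_t ≥ a) = 2 · P(B_t ≥ a) for a ≥ 0. Since B_t ~ N(0, t), P(B_t ≥ 3.78) = 1 − Φ(3.78/√t) = 1 − Φ(3.78/√7.56) = 1 − Φ(1.3748). So
  P(M_{7.56} ≥ 3.78) = 2(1 − Φ(1.3748)) ≈ 0.1692.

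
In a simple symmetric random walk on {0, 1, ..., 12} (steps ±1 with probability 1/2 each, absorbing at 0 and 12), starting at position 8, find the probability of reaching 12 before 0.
P(hit 12 before 0) = 8/12 = 2/3

Let u_k = P(hit 12 before 0 | start at k). Then u_0 = 0, u_12 = 1, and u_k = u_{k-1}/2 + u_{k+1}/2 for 1 ≤ k ≤ 11. This harmonic recurrence is solved by u_k = k/12, giving u_8 = 8/12 = 2/3.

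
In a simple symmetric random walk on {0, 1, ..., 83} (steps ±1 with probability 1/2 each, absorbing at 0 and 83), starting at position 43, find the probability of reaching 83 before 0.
P(hit 83 before 0) = 43/83

Let u_k = P(hit 83 before 0 | start at k). Then u_0 = 0, u_83 = 1, and u_k = u_{k-1}/2 + u_{k+1}/2 for 1 ≤ k ≤ 82. This harmonic recurrence is solved by u_k = k/83, giving u_43 = 43/83.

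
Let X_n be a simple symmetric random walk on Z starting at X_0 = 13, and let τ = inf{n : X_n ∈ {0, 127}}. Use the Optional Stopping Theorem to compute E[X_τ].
E[X_τ] = 13

X_n is a martingale and τ is a bounded-mean stopping time (indeed τ is finite a.s. with bounded expectation since the walk is in a bounded region). By the OST, E[X_τ] = E[X_0] = 13. Equivalently: E[X_τ] = 127 · P(hit 127 first) + 0 · P(hit 0 first) = 127 · (13/127) = 13.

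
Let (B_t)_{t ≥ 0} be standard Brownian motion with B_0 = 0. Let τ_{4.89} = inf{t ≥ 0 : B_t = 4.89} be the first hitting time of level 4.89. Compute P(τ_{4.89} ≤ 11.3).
P(τ_{4.89} ≤ 11.3) = 2(1 − Φ(4.89/√11.3)) = 2(1 − Φ(1.4547)) ≈ 0.1458

By the reflection principle for standard BM, P(τ_b ≤ t) = 2 · P(B_t ≥ b). Since B_t ~ N(0, t), P(B_t ≥ 4.89) = 1 − Φ(4.89/√t) = 1 − Φ(4.89/√11.3) = 1 − Φ(1.4547) ≈ 0.07288. Doubling: P(τ_{4.89} ≤ 11.3) ≈ 2 · 0.07288 = 0.14576 ≈ 0.1458.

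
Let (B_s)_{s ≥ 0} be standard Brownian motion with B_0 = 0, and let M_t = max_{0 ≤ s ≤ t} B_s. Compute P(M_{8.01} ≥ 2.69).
P(M_{8.01} ≥ 2.69) = 2·P(B_{8.01} ≥ 2.69) = 2(1 − Φ(2.69/√8.01)) ≈ 0.3419

By the reflection principle for Brownian motion, P(M_t ≥ a) = 2 · P(B_t ≥ a) for a ≥ 0. Since B_t ~ N(0, t), P(B_t ≥ 2.69) = 1 − Φ(2.69/√t) = 1 − Φ(2.69/√8.01) = 1 − Φ(0.9505). So
  P(M_{8.01} ≥ 2.69) = 2(1 − Φ(0.9505)) ≈ 0.3419.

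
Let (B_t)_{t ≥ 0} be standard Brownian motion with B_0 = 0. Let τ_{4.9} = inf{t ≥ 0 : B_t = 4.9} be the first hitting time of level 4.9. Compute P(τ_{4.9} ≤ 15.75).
P(τ_{4.9} ≤ 15.75) = 2(1 − Φ(4.9/√15.75)) = 2(1 − Φ(1.2347)) ≈ 0.2169

By the reflection principle for standard BM, P(τ_b ≤ t) = 2 · P(B_t ≥ b). Since B_t ~ N(0, t), P(B_t ≥ 4.9) = 1 − Φ(4.9/√t) = 1 − Φ(4.9/√15.75) = 1 − Φ(1.2347) ≈ 0.10847. Doubling: P(τ_{4.9} ≤ 15.75) ≈ 2 · 0.10847 = 0.21694 ≈ 0.2169.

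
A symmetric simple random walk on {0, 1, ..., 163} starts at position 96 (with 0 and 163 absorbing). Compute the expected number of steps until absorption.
E[τ | X_0 = 96] = 6432

Let v_k = E[τ | X_0 = k]. Boundary: v_0 = v_163 = 0. Recurrence: v_k = 1 + (v_{k-1} + v_{k+1})/2 for 1 ≤ k ≤ 162. The particular solution to v_k − (v_{k-1} + v_{k+1})/2 = 1 is v_k = −k^2. Adding homogeneous solution A + B k and matching boundaries gives v_k = k (163 − k). Substituting k = 96: v_96 = 96 · 67 = 6432.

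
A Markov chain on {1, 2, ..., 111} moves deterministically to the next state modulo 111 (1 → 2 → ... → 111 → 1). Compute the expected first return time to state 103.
E[T_103 | X_0 = 103] = 111

The chain cycles deterministically, so starting at state 103 it returns in exactly 111 steps. Equivalently, the stationary distribution is uniform π_j = 1/111 for every state j, so by Kac's formula E[T_103] = 1/π_103 = 111.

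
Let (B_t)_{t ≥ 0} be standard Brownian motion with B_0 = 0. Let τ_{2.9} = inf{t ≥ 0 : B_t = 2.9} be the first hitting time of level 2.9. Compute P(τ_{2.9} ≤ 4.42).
P(τ_{2.9} ≤ 4.42) = 2(1 − Φ(2.9/√4.42)) = 2(1 − Φ(1.3794)) ≈ 0.1678

By the reflection principle for standard BM, P(τ_b ≤ t) = 2 · P(B_t ≥ b). Since B_t ~ N(0, t), P(B_t ≥ 2.9) = 1 − Φ(2.9/√t) = 1 − Φ(2.9/√4.42) = 1 − Φ(1.3794) ≈ 0.08389. Doubling: P(τ_{2.9} ≤ 4.42) ≈ 2 · 0.08389 = 0.16778 ≈ 0.1678.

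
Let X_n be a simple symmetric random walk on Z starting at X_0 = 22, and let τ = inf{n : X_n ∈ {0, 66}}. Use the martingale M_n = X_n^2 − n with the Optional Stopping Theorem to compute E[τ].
E[τ] = 968

M_n = X_n^2 − n is a martingale (since E[X_{n+1}^2 | F_n] = X_n^2 + 1). By OST (τ has finite mean in a bounded region), E[M_τ] = E[M_0] = X_0^2 − 0 = 22^2 = 484. Also E[M_τ] = E[X_τ^2] − E[τ]. The walk exits at 0 or 66, with P(hit 66 first) = 22/66, so E[X_τ^2] = 66^2 · 22/66 + 0 = 1452. Thus E[τ] = E[X_τ^2] − E[M_τ] = 1452 − 484 = 968 = 22(66 − 22) = 968.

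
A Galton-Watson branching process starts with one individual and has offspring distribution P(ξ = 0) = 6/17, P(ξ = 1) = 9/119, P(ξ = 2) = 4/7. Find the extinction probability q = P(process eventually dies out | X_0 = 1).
q = 21/34

The pgf is f(s) = 6/17 + 9/119·s + 4/7·s². The extinction probability q is the smallest fixed point of f in [0, 1]. Setting s = f(s):
  4/7·s² + (9/119 − 1)·s + 6/17 = 0
  4/7·s² − (6/17 + 4/7)·s + 6/17 = 0
which factors as (s − 1)·(4/7·s − 6/17) = 0, giving roots s = 1 and s = (6/17)/(4/7) = 21/34.
Mean offspring μ = 9/119 + 2·4/7 = 145/119 > 1 (supercritical), so q < 1. The extinction probability is the smaller root: q = (6/17)/(4/7) = 21/34.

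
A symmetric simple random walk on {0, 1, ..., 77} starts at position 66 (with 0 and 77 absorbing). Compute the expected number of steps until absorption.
E[τ | X_0 = 66] = 726

Let v_k = E[τ | X_0 = k]. Boundary: v_0 = v_77 = 0. Recurrence: v_k = 1 + (v_{k-1} + v_{k+1})/2 for 1 ≤ k ≤ 76. The particular solution to v_k − (v_{k-1} + v_{k+1})/2 = 1 is v_k = −k^2. Adding homogeneous solution A + B k and matching boundaries gives v_k = k (77 − k). Substituting k = 66: v_66 = 66 · 11 = 726.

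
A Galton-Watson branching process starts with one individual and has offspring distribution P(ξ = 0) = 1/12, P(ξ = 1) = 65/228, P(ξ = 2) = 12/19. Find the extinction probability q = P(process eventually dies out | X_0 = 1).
q = 19/144

The pgf is f(s) = 1/12 + 65/228·s + 12/19·s². The extinction probability q is the smallest fixed point of f in [0, 1]. Setting s = f(s):
  12/19·s² + (65/228 − 1)·s + 1/12 = 0
  12/19·s² − (1/12 + 12/19)·s + 1/12 = 0
which factors as (s − 1)·(12/19·s − 1/12) = 0, giving roots s = 1 and s = (1/12)/(12/19) = 19/144.
Mean offspring μ = 65/228 + 2·12/19 = 353/228 > 1 (supercritical), so q < 1. The extinction probability is the smaller root: q = (1/12)/(12/19) = 19/144.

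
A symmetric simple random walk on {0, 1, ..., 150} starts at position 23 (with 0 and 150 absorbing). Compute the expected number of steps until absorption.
E[τ | X_0 = 23] = 2921

Let v_k = E[τ | X_0 = k]. Boundary: v_0 = v_150 = 0. Recurrence: v_k = 1 + (v_{k-1} + v_{k+1})/2 for 1 ≤ k ≤ 149. The particular solution to v_k − (v_{k-1} + v_{k+1})/2 = 1 is v_k = −k^2. Adding homogeneous solution A + B k and matching boundaries gives v_k = k (150 − k). Substituting k = 23: v_23 = 23 · 127 = 2921.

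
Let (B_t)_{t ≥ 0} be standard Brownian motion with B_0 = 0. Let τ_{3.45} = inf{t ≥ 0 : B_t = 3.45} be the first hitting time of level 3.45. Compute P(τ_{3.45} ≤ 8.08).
P(τ_{3.45} ≤ 8.08) = 2(1 − Φ(3.45/√8.08)) = 2(1 − Φ(1.2137)) ≈ 0.2249

By the reflection principle for standard BM, P(τ_b ≤ t) = 2 · P(B_t ≥ b). Since B_t ~ N(0, t), P(B_t ≥ 3.45) = 1 − Φ(3.45/√t) = 1 − Φ(3.45/√8.08) = 1 − Φ(1.2137) ≈ 0.11243. Doubling: P(τ_{3.45} ≤ 8.08) ≈ 2 · 0.11243 = 0.22486 ≈ 0.2249.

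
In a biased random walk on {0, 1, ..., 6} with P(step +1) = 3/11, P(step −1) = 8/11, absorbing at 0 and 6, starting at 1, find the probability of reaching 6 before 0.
P(hit 6 before 0) = (1 − (8/3)^1) / (1 − (8/3)^6) = 243/52283

Let u_k denote P(reach 6 before 0 | start at k). Boundary: u_0 = 0, u_6 = 1. Recurrence: u_k = 3/11·u_{k+1} + 8/11·u_{k-1} for 1 ≤ k ≤ 5. Try u_k = A + B·r^k with r = q/p = (8/11)/(3/11) = 8/3. Substitution satisfies the recurrence; boundary conditions give:
  u_k = (1 − r^k) / (1 − r^N) = (1 − (8/3)^1) / (1 − (8/3)^6) = 243/52283.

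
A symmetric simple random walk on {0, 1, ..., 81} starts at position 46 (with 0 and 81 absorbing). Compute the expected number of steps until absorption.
E[τ | X_0 = 46] = 1610

Let v_k = E[τ | X_0 = k]. Boundary: v_0 = v_81 = 0. Recurrence: v_k = 1 + (v_{k-1} + v_{k+1})/2 for 1 ≤ k ≤ 80. The particular solution to v_k − (v_{k-1} + v_{k+1})/2 = 1 is v_k = −k^2. Adding homogeneous solution A + B k and matching boundaries gives v_k = k (81 − k). Substituting k = 46: v_46 = 46 · 35 = 1610.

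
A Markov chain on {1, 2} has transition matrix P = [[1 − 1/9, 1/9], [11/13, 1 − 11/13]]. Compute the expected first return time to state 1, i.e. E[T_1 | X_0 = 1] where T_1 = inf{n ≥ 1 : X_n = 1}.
E[T_1 | X_0 = 1] = 1/π_1 = 112/99

For an irreducible recurrent Markov chain with stationary distribution π, E[T_i | X_0 = i] = 1/π_i (Kac's formula). Here π_1 = (11/13)/(1/9 + 11/13) = (11/13)/(112/117) = 99/112, so E[T_1 | X_0 = 1] = 1/π_1 = (1/9 + 11/13)/(11/13) = (112/117)/(11/13) = 112/99.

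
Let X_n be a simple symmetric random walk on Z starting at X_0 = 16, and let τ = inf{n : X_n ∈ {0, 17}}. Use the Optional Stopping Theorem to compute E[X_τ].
E[X_τ] = 16

X_n is a martingale and τ is a bounded-mean stopping time (indeed τ is finite a.s. with bounded expectation since the walk is in a bounded region). By the OST, E[X_τ] = E[X_0] = 16. Equivalently: E[X_τ] = 17 · P(hit 17 first) + 0 · P(hit 0 first) = 17 · (16/17) = 16.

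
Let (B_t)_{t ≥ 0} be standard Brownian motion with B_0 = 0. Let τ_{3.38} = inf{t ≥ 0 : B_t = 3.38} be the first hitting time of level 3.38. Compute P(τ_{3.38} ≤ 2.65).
P(τ_{3.38} ≤ 2.65) = 2(1 − Φ(3.38/√2.65)) = 2(1 − Φ(2.0763)) ≈ 0.0379

By the reflection principle for standard BM, P(τ_b ≤ t) = 2 · P(B_t ≥ b). Since B_t ~ N(0, t), P(B_t ≥ 3.38) = 1 − Φ(3.38/√t) = 1 − Φ(3.38/√2.65) = 1 − Φ(2.0763) ≈ 0.01893. Doubling: P(τ_{3.38} ≤ 2.65) ≈ 2 · 0.01893 = 0.03786 ≈ 0.0379.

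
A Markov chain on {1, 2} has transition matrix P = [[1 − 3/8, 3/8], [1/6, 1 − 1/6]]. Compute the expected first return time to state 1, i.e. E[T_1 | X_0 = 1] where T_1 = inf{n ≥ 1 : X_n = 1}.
E[T_1 | X_0 = 1] = 1/π_1 = 13/4

For an irreducible recurrent Markov chain with stationary distribution π, E[T_i | X_0 = i] = 1/π_i (Kac's formula). Here π_1 = (1/6)/(3/8 + 1/6) = (1/6)/(13/24) = 4/13, so E[T_1 | X_0 = 1] = 1/π_1 = (3/8 + 1/6)/(1/6) = (13/24)/(1/6) = 13/4.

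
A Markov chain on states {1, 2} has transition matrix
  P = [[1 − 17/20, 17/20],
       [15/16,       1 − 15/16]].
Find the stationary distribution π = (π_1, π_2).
π_1 = 75/143, π_2 = 68/143

Solve πP = π with π_1 + π_2 = 1. From πP = π: π_1 · (1 − 17/20) + π_2 · 15/16 = π_1 ⇒ π_2 · 15/16 = π_1 · 17/20 ⇒ π_2/π_1 = (17/20)/(15/16) = 68/75. Together with π_1 + π_2 = 1:
  π_1 = (15/16)/(17/20 + 15/16) = (15/16)/(143/80) = 75/143,
  π_2 = (17/20)/(17/20 + 15/16) = (17/20)/(143/80) = 68/143.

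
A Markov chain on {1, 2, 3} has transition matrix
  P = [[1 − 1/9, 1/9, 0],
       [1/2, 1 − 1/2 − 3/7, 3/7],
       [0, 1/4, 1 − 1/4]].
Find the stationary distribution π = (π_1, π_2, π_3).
π = (63/101, 14/101, 24/101)

This is a birth-death chain on three states, which satisfies detailed balance: π_1 · P_{12} = π_2 · P_{21} and π_2 · P_{23} = π_3 · P_{32}.
From π_1 · 1/9 = π_2 · 1/2: π_2/π_1 = (1/9)/(1/2) = 2/9.
From π_2 · 3/7 = π_3 · 1/4: π_3/π_2 = (3/7)/(1/4) = 12/7.
Take π_1 proportional to 1; then unnormalized π = (1, 2/9, 8/21). Normalize by dividing by the sum 101/63:
  π = (63/101, 14/101, 24/101).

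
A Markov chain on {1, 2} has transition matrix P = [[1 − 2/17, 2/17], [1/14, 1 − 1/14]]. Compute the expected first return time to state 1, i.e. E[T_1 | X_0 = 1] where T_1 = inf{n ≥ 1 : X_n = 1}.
E[T_1 | X_0 = 1] = 1/π_1 = 45/17

For an irreducible recurrent Markov chain with stationary distribution π, E[T_i | X_0 = i] = 1/π_i (Kac's formula). Here π_1 = (1/14)/(2/17 + 1/14) = (1/14)/(45/238) = 17/45, so E[T_1 | X_0 = 1] = 1/π_1 = (2/17 + 1/14)/(1/14) = (45/238)/(1/14) = 45/17.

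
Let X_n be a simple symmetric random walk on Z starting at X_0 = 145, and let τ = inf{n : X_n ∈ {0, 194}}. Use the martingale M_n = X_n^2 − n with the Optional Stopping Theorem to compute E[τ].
E[τ] = 7105

M_n = X_n^2 − n is a martingale (since E[X_{n+1}^2 | F_n] = X_n^2 + 1). By OST (τ has finite mean in a bounded region), E[M_τ] = E[M_0] = X_0^2 − 0 = 145^2 = 21025. Also E[M_τ] = E[X_τ^2] − E[τ]. The walk exits at 0 or 194, with P(hit 194 first) = 145/194, so E[X_τ^2] = 194^2 · 145/194 + 0 = 28130. Thus E[τ] = E[X_τ^2] − E[M_τ] = 28130 − 21025 = 7105 = 145(194 − 145) = 7105.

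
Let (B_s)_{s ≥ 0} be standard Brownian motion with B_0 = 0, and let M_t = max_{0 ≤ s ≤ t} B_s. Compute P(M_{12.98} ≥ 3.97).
P(M_{12.98} ≥ 3.97) = 2·P(B_{12.98} ≥ 3.97) = 2(1 − Φ(3.97/√12.98)) ≈ 0.2705

By the reflection principle for Brownian motion, P(M_t ≥ a) = 2 · P(B_t ≥ a) for a ≥ 0. Since B_t ~ N(0, t), P(B_t ≥ 3.97) = 1 − Φ(3.97/√t) = 1 − Φ(3.97/√12.98) = 1 − Φ(1.1019). So
  P(M_{12.98} ≥ 3.97) = 2(1 − Φ(1.1019)) ≈ 0.2705.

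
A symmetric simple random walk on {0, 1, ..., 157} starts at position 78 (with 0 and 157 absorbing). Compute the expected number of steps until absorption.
E[τ | X_0 = 78] = 6162

Let v_k = E[τ | X_0 = k]. Boundary: v_0 = v_157 = 0. Recurrence: v_k = 1 + (v_{k-1} + v_{k+1})/2 for 1 ≤ k ≤ 156. The particular solution to v_k − (v_{k-1} + v_{k+1})/2 = 1 is v_k = −k^2. Adding homogeneous solution A + B k and matching boundaries gives v_k = k (157 − k). Substituting k = 78: v_78 = 78 · 79 = 6162.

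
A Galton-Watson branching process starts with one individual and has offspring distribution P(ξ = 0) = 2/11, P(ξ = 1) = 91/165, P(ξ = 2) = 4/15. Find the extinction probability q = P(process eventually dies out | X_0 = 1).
q = 15/22

The pgf is f(s) = 2/11 + 91/165·s + 4/15·s². The extinction probability q is the smallest fixed point of f in [0, 1]. Setting s = f(s):
  4/15·s² + (91/165 − 1)·s + 2/11 = 0
  4/15·s² − (2/11 + 4/15)·s + 2/11 = 0
which factors as (s − 1)·(4/15·s − 2/11) = 0, giving roots s = 1 and s = (2/11)/(4/15) = 15/22.
Mean offspring μ = 91/165 + 2·4/15 = 179/165 > 1 (supercritical), so q < 1. The extinction probability is the smaller root: q = (2/11)/(4/15) = 15/22.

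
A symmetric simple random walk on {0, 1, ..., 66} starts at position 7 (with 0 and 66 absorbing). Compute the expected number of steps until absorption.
E[τ | X_0 = 7] = 413

Let v_k = E[τ | X_0 = k]. Boundary: v_0 = v_66 = 0. Recurrence: v_k = 1 + (v_{k-1} + v_{k+1})/2 for 1 ≤ k ≤ 65. The particular solution to v_k − (v_{k-1} + v_{k+1})/2 = 1 is v_k = −k^2. Adding homogeneous solution A + B k and matching boundaries gives v_k = k (66 − k). Substituting k = 7: v_7 = 7 · 59 = 413.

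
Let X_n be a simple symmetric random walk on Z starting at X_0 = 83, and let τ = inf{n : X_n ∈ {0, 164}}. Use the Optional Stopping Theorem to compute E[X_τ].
E[X_τ] = 83

X_n is a martingale and τ is a bounded-mean stopping time (indeed τ is finite a.s. with bounded expectation since the walk is in a bounded region). By the OST, E[X_τ] = E[X_0] = 83. Equivalently: E[X_τ] = 164 · P(hit 164 first) + 0 · P(hit 0 first) = 164 · (83/164) = 83.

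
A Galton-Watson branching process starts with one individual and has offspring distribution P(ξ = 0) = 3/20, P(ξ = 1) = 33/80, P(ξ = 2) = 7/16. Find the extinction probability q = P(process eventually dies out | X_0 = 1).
q = 12/35

The pgf is f(s) = 3/20 + 33/80·s + 7/16·s². The extinction probability q is the smallest fixed point of f in [0, 1]. Setting s = f(s):
  7/16·s² + (33/80 − 1)·s + 3/20 = 0
  7/16·s² − (3/20 + 7/16)·s + 3/20 = 0
which factors as (s − 1)·(7/16·s − 3/20) = 0, giving roots s = 1 and s = (3/20)/(7/16) = 12/35.
Mean offspring μ = 33/80 + 2·7/16 = 103/80 > 1 (supercritical), so q < 1. The extinction probability is the smaller root: q = (3/20)/(7/16) = 12/35.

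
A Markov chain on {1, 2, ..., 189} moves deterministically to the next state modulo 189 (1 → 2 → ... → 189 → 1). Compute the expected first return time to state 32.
E[T_32 | X_0 = 32] = 189

The chain cycles deterministically, so starting at state 32 it returns in exactly 189 steps. Equivalently, the stationary distribution is uniform π_j = 1/189 for every state j, so by Kac's formula E[T_32] = 1/π_32 = 189.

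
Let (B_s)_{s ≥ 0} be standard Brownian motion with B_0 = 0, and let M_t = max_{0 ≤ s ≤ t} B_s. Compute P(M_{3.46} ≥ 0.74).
P(M_{3.46} ≥ 0.74) = 2·P(B_{3.46} ≥ 0.74) = 2(1 − Φ(0.74/√3.46)) ≈ 0.6908

By the reflection principle for Brownian motion, P(M_t ≥ a) = 2 · P(B_t ≥ a) for a ≥ 0. Since B_t ~ N(0, t), P(B_t ≥ 0.74) = 1 − Φ(0.74/√t) = 1 − Φ(0.74/√3.46) = 1 − Φ(0.3978). So
  P(M_{3.46} ≥ 0.74) = 2(1 − Φ(0.3978)) ≈ 0.6908.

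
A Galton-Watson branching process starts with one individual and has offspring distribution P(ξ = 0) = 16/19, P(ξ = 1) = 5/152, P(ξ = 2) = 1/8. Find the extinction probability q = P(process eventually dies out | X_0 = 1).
q = 1

Mean offspring μ = 0·16/19 + 1·5/152 + 2·1/8 = 43/152 ≤ 1. For μ ≤ 1 with offspring not concentrated at 1, the Galton-Watson process goes extinct almost surely, so q = 1.
(Algebraic check: The pgf is f(s) = 16/19 + 5/152·s + 1/8·s². The extinction probability q is the smallest fixed point of f in [0, 1]. Setting s = f(s):
  1/8·s² + (5/152 − 1)·s + 16/19 = 0
  1/8·s² − (16/19 + 1/8)·s + 16/19 = 0
which factors as (s − 1)·(1/8·s − 16/19) = 0, giving roots s = 1 and s = (16/19)/(1/8) = 128/19. Since 128/19 ≥ 1, the smallest root in [0, 1] is s = 1.)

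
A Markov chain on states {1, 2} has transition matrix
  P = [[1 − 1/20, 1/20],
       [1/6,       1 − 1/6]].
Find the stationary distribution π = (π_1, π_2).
π_1 = 10/13, π_2 = 3/13

Solve πP = π with π_1 + π_2 = 1. From πP = π: π_1 · (1 − 1/20) + π_2 · 1/6 = π_1 ⇒ π_2 · 1/6 = π_1 · 1/20 ⇒ π_2/π_1 = (1/20)/(1/6) = 3/10. Together with π_1 + π_2 = 1:
  π_1 = (1/6)/(1/20 + 1/6) = (1/6)/(13/60) = 10/13,
  π_2 = (1/20)/(1/20 + 1/6) = (1/20)/(13/60) = 3/13.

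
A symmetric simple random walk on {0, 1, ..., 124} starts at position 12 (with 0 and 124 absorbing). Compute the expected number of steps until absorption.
E[τ | X_0 = 12] = 1344

Let v_k = E[τ | X_0 = k]. Boundary: v_0 = v_124 = 0. Recurrence: v_k = 1 + (v_{k-1} + v_{k+1})/2 for 1 ≤ k ≤ 123. The particular solution to v_k − (v_{k-1} + v_{k+1})/2 = 1 is v_k = −k^2. Adding homogeneous solution A + B k and matching boundaries gives v_k = k (124 − k). Substituting k = 12: v_12 = 12 · 112 = 1344.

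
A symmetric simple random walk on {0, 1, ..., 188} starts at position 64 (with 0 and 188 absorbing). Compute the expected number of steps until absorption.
E[τ | X_0 = 64] = 7936

Let v_k = E[τ | X_0 = k]. Boundary: v_0 = v_188 = 0. Recurrence: v_k = 1 + (v_{k-1} + v_{k+1})/2 for 1 ≤ k ≤ 187. The particular solution to v_k − (v_{k-1} + v_{k+1})/2 = 1 is v_k = −k^2. Adding homogeneous solution A + B k and matching boundaries gives v_k = k (188 − k). Substituting k = 64: v_64 = 64 · 124 = 7936.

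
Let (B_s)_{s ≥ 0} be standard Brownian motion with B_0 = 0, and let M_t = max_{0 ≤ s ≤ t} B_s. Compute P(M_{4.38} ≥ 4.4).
P(M_{4.38} ≥ 4.4) = 2·P(B_{4.38} ≥ 4.4) = 2(1 − Φ(4.4/√4.38)) ≈ 0.0355

By the reflection principle for Brownian motion, P(M_t ≥ a) = 2 · P(B_t ≥ a) for a ≥ 0. Since B_t ~ N(0, t), P(B_t ≥ 4.4) = 1 − Φ(4.4/√t) = 1 − Φ(4.4/√4.38) = 1 − Φ(2.1024). So
  P(M_{4.38} ≥ 4.4) = 2(1 − Φ(2.1024)) ≈ 0.0355.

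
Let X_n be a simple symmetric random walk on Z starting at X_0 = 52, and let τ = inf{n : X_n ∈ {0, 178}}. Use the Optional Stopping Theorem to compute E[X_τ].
E[X_τ] = 52

X_n is a martingale and τ is a bounded-mean stopping time (indeed τ is finite a.s. with bounded expectation since the walk is in a bounded region). By the OST, E[X_τ] = E[X_0] = 52. Equivalently: E[X_τ] = 178 · P(hit 178 first) + 0 · P(hit 0 first) = 178 · (52/178) = 52.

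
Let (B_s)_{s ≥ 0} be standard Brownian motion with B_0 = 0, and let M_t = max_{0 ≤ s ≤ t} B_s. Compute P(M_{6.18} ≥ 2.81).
P(M_{6.18} ≥ 2.81) = 2·P(B_{6.18} ≥ 2.81) = 2(1 − Φ(2.81/√6.18)) ≈ 0.2583

By the reflection principle for Brownian motion, P(M_t ≥ a) = 2 · P(B_t ≥ a) for a ≥ 0. Since B_t ~ N(0, t), P(B_t ≥ 2.81) = 1 − Φ(2.81/√t) = 1 − Φ(2.81/√6.18) = 1 − Φ(1.1303). So
  P(M_{6.18} ≥ 2.81) = 2(1 − Φ(1.1303)) ≈ 0.2583.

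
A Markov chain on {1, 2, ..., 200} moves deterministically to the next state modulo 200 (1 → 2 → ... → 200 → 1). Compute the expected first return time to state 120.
E[T_120 | X_0 = 120] = 200

The chain cycles deterministically, so starting at state 120 it returns in exactly 200 steps. Equivalently, the stationary distribution is uniform π_j = 1/200 for every state j, so by Kac's formula E[T_120] = 1/π_120 = 200.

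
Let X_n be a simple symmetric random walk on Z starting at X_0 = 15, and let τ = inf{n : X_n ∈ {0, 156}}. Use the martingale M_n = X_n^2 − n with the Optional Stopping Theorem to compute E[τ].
E[τ] = 2115

M_n = X_n^2 − n is a martingale (since E[X_{n+1}^2 | F_n] = X_n^2 + 1). By OST (τ has finite mean in a bounded region), E[M_τ] = E[M_0] = X_0^2 − 0 = 15^2 = 225. Also E[M_τ] = E[X_τ^2] − E[τ]. The walk exits at 0 or 156, with P(hit 156 first) = 15/156, so E[X_τ^2] = 156^2 · 15/156 + 0 = 2340. Thus E[τ] = E[X_τ^2] − E[M_τ] = 2340 − 225 = 2115 = 15(156 − 15) = 2115.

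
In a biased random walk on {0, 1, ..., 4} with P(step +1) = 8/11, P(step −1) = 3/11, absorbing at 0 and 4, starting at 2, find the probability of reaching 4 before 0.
P(hit 4 before 0) = (1 − (3/8)^2) / (1 − (3/8)^4) = 64/73

Let u_k denote P(reach 4 before 0 | start at k). Boundary: u_0 = 0, u_4 = 1. Recurrence: u_k = 8/11·u_{k+1} + 3/11·u_{k-1} for 1 ≤ k ≤ 3. Try u_k = A + B·r^k with r = q/p = (3/11)/(8/11) = 3/8. Substitution satisfies the recurrence; boundary conditions give:
  u_k = (1 − r^k) / (1 − r^N) = (1 − (3/8)^2) / (1 − (3/8)^4) = 64/73.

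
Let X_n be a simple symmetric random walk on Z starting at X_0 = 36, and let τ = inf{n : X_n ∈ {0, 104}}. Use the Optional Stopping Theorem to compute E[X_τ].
E[X_τ] = 36

X_n is a martingale and τ is a bounded-mean stopping time (indeed τ is finite a.s. with bounded expectation since the walk is in a bounded region). By the OST, E[X_τ] = E[X_0] = 36. Equivalently: E[X_τ] = 104 · P(hit 104 first) + 0 · P(hit 0 first) = 104 · (36/104) = 36.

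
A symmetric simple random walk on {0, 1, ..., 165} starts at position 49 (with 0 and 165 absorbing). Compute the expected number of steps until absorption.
E[τ | X_0 = 49] = 5684

Let v_k = E[τ | X_0 = k]. Boundary: v_0 = v_165 = 0. Recurrence: v_k = 1 + (v_{k-1} + v_{k+1})/2 for 1 ≤ k ≤ 164. The particular solution to v_k − (v_{k-1} + v_{k+1})/2 = 1 is v_k = −k^2. Adding homogeneous solution A + B k and matching boundaries gives v_k = k (165 − k). Substituting k = 49: v_49 = 49 · 116 = 5684.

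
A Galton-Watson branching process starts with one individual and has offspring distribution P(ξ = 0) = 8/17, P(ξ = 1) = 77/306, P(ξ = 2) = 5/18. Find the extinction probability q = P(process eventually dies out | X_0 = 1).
q = 1

Mean offspring μ = 0·8/17 + 1·77/306 + 2·5/18 = 247/306 ≤ 1. For μ ≤ 1 with offspring not concentrated at 1, the Galton-Watson process goes extinct almost surely, so q = 1.
(Algebraic check: The pgf is f(s) = 8/17 + 77/306·s + 5/18·s². The extinction probability q is the smallest fixed point of f in [0, 1]. Setting s = f(s):
  5/18·s² + (77/306 − 1)·s + 8/17 = 0
  5/18·s² − (8/17 + 5/18)·s + 8/17 = 0
which factors as (s − 1)·(5/18·s − 8/17) = 0, giving roots s = 1 and s = (8/17)/(5/18) = 144/85. Since 144/85 ≥ 1, the smallest root in [0, 1] is s = 1.)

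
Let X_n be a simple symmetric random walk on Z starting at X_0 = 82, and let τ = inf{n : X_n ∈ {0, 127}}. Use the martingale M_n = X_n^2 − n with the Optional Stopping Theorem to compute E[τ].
E[τ] = 3690

M_n = X_n^2 − n is a martingale (since E[X_{n+1}^2 | F_n] = X_n^2 + 1). By OST (τ has finite mean in a bounded region), E[M_τ] = E[M_0] = X_0^2 − 0 = 82^2 = 6724. Also E[M_τ] = E[X_τ^2] − E[τ]. The walk exits at 0 or 127, with P(hit 127 first) = 82/127, so E[X_τ^2] = 127^2 · 82/127 + 0 = 10414. Thus E[τ] = E[X_τ^2] − E[M_τ] = 10414 − 6724 = 3690 = 82(127 − 82) = 3690.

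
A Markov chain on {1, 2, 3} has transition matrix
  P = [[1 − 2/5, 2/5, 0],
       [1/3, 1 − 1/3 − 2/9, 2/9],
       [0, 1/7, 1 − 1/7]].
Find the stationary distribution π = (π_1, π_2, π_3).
π = (15/61, 18/61, 28/61)

This is a birth-death chain on three states, which satisfies detailed balance: π_1 · P_{12} = π_2 · P_{21} and π_2 · P_{23} = π_3 · P_{32}.
From π_1 · 2/5 = π_2 · 1/3: π_2/π_1 = (2/5)/(1/3) = 6/5.
From π_2 · 2/9 = π_3 · 1/7: π_3/π_2 = (2/9)/(1/7) = 14/9.
Take π_1 proportional to 1; then unnormalized π = (1, 6/5, 28/15). Normalize by dividing by the sum 61/15:
  π = (15/61, 18/61, 28/61).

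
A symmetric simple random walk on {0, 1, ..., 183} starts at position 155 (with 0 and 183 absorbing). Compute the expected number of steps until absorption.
E[τ | X_0 = 155] = 4340

Let v_k = E[τ | X_0 = k]. Boundary: v_0 = v_183 = 0. Recurrence: v_k = 1 + (v_{k-1} + v_{k+1})/2 for 1 ≤ k ≤ 182. The particular solution to v_k − (v_{k-1} + v_{k+1})/2 = 1 is v_k = −k^2. Adding homogeneous solution A + B k and matching boundaries gives v_k = k (183 − k). Substituting k = 155: v_155 = 155 · 28 = 4340.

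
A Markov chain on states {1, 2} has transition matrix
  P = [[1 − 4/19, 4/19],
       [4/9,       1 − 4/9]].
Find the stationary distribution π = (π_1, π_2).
π_1 = 19/28, π_2 = 9/28

Solve πP = π with π_1 + π_2 = 1. From πP = π: π_1 · (1 − 4/19) + π_2 · 4/9 = π_1 ⇒ π_2 · 4/9 = π_1 · 4/19 ⇒ π_2/π_1 = (4/19)/(4/9) = 9/19. Together with π_1 + π_2 = 1:
  π_1 = (4/9)/(4/19 + 4/9) = (4/9)/(112/171) = 19/28,
  π_2 = (4/19)/(4/19 + 4/9) = (4/19)/(112/171) = 9/28.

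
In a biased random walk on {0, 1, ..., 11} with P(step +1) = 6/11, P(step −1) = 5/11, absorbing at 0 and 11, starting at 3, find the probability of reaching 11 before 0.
P(hit 11 before 0) = (1 − (5/6)^3) / (1 − (5/6)^11) = 152845056/313968931

Let u_k denote P(reach 11 before 0 | start at k). Boundary: u_0 = 0, u_11 = 1. Recurrence: u_k = 6/11·u_{k+1} + 5/11·u_{k-1} for 1 ≤ k ≤ 10. Try u_k = A + B·r^k with r = q/p = (5/11)/(6/11) = 5/6. Substitution satisfies the recurrence; boundary conditions give:
  u_k = (1 − r^k) / (1 − r^N) = (1 − (5/6)^3) / (1 − (5/6)^11) = 152845056/313968931.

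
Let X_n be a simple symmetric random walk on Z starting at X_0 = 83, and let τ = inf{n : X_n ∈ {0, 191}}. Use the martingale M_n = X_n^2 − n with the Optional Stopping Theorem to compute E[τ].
E[τ] = 8964

M_n = X_n^2 − n is a martingale (since E[X_{n+1}^2 | F_n] = X_n^2 + 1). By OST (τ has finite mean in a bounded region), E[M_τ] = E[M_0] = X_0^2 − 0 = 83^2 = 6889. Also E[M_τ] = E[X_τ^2] − E[τ]. The walk exits at 0 or 191, with P(hit 191 first) = 83/191, so E[X_τ^2] = 191^2 · 83/191 + 0 = 15853. Thus E[τ] = E[X_τ^2] − E[M_τ] = 15853 − 6889 = 8964 = 83(191 − 83) = 8964.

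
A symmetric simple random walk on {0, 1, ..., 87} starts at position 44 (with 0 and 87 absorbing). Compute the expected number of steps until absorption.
E[τ | X_0 = 44] = 1892

Let v_k = E[τ | X_0 = k]. Boundary: v_0 = v_87 = 0. Recurrence: v_k = 1 + (v_{k-1} + v_{k+1})/2 for 1 ≤ k ≤ 86. The particular solution to v_k − (v_{k-1} + v_{k+1})/2 = 1 is v_k = −k^2. Adding homogeneous solution A + B k and matching boundaries gives v_k = k (87 − k). Substituting k = 44: v_44 = 44 · 43 = 1892.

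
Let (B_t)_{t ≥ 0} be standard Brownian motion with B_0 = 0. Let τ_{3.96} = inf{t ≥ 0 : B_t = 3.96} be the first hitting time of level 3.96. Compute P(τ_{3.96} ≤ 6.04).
P(τ_{3.96} ≤ 6.04) = 2(1 − Φ(3.96/√6.04)) = 2(1 − Φ(1.6113)) ≈ 0.1071

By the reflection principle for standard BM, P(τ_b ≤ t) = 2 · P(B_t ≥ b). Since B_t ~ N(0, t), P(B_t ≥ 3.96) = 1 − Φ(3.96/√t) = 1 − Φ(3.96/√6.04) = 1 − Φ(1.6113) ≈ 0.05356. Doubling: P(τ_{3.96} ≤ 6.04) ≈ 2 · 0.05356 = 0.10712 ≈ 0.1071.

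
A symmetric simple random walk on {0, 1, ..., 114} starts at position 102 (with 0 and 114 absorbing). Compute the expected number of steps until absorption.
E[τ | X_0 = 102] = 1224

Let v_k = E[τ | X_0 = k]. Boundary: v_0 = v_114 = 0. Recurrence: v_k = 1 + (v_{k-1} + v_{k+1})/2 for 1 ≤ k ≤ 113. The particular solution to v_k − (v_{k-1} + v_{k+1})/2 = 1 is v_k = −k^2. Adding homogeneous solution A + B k and matching boundaries gives v_k = k (114 − k). Substituting k = 102: v_102 = 102 · 12 = 1224.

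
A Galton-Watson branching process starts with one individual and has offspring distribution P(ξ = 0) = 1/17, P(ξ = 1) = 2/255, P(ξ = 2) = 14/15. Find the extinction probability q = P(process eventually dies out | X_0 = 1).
q = 15/238

The pgf is f(s) = 1/17 + 2/255·s + 14/15·s². The extinction probability q is the smallest fixed point of f in [0, 1]. Setting s = f(s):
  14/15·s² + (2/255 − 1)·s + 1/17 = 0
  14/15·s² − (1/17 + 14/15)·s + 1/17 = 0
which factors as (s − 1)·(14/15·s − 1/17) = 0, giving roots s = 1 and s = (1/17)/(14/15) = 15/238.
Mean offspring μ = 2/255 + 2·14/15 = 478/255 > 1 (supercritical), so q < 1. The extinction probability is the smaller root: q = (1/17)/(14/15) = 15/238.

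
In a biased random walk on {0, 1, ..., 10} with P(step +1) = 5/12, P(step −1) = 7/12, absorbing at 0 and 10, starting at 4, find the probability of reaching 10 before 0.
P(hit 10 before 0) = (1 − (7/5)^4) / (1 − (7/5)^10) = 1156250/11362901

Let u_k denote P(reach 10 before 0 | start at k). Boundary: u_0 = 0, u_10 = 1. Recurrence: u_k = 5/12·u_{k+1} + 7/12·u_{k-1} for 1 ≤ k ≤ 9. Try u_k = A + B·r^k with r = q/p = (7/12)/(5/12) = 7/5. Substitution satisfies the recurrence; boundary conditions give:
  u_k = (1 − r^k) / (1 − r^N) = (1 − (7/5)^4) / (1 − (7/5)^10) = 1156250/11362901.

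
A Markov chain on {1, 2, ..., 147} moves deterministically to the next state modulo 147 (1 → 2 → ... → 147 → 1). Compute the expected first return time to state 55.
E[T_55 | X_0 = 55] = 147

The chain cycles deterministically, so starting at state 55 it returns in exactly 147 steps. Equivalently, the stationary distribution is uniform π_j = 1/147 for every state j, so by Kac's formula E[T_55] = 1/π_55 = 147.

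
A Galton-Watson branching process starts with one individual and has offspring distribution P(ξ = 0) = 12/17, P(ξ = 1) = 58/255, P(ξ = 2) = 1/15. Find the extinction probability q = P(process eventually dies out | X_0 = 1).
q = 1

Mean offspring μ = 0·12/17 + 1·58/255 + 2·1/15 = 92/255 ≤ 1. For μ ≤ 1 with offspring not concentrated at 1, the Galton-Watson process goes extinct almost surely, so q = 1.
(Algebraic check: The pgf is f(s) = 12/17 + 58/255·s + 1/15·s². The extinction probability q is the smallest fixed point of f in [0, 1]. Setting s = f(s):
  1/15·s² + (58/255 − 1)·s + 12/17 = 0
  1/15·s² − (12/17 + 1/15)·s + 12/17 = 0
which factors as (s − 1)·(1/15·s − 12/17) = 0, giving roots s = 1 and s = (12/17)/(1/15) = 180/17. Since 180/17 ≥ 1, the smallest root in [0, 1] is s = 1.)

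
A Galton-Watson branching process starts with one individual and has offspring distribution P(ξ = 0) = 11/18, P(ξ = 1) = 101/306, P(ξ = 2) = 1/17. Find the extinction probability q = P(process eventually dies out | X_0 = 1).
q = 1

Mean offspring μ = 0·11/18 + 1·101/306 + 2·1/17 = 137/306 ≤ 1. For μ ≤ 1 with offspring not concentrated at 1, the Galton-Watson process goes extinct almost surely, so q = 1.
(Algebraic check: The pgf is f(s) = 11/18 + 101/306·s + 1/17·s². The extinction probability q is the smallest fixed point of f in [0, 1]. Setting s = f(s):
  1/17·s² + (101/306 − 1)·s + 11/18 = 0
  1/17·s² − (11/18 + 1/17)·s + 11/18 = 0
which factors as (s − 1)·(1/17·s − 11/18) = 0, giving roots s = 1 and s = (11/18)/(1/17) = 187/18. Since 187/18 ≥ 1, the smallest root in [0, 1] is s = 1.)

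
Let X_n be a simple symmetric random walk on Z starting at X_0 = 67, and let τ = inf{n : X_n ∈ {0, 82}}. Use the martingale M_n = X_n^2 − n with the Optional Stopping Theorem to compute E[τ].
E[τ] = 1005

M_n = X_n^2 − n is a martingale (since E[X_{n+1}^2 | F_n] = X_n^2 + 1). By OST (τ has finite mean in a bounded region), E[M_τ] = E[M_0] = X_0^2 − 0 = 67^2 = 4489. Also E[M_τ] = E[X_τ^2] − E[τ]. The walk exits at 0 or 82, with P(hit 82 first) = 67/82, so E[X_τ^2] = 82^2 · 67/82 + 0 = 5494. Thus E[τ] = E[X_τ^2] − E[M_τ] = 5494 − 4489 = 1005 = 67(82 − 67) = 1005.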